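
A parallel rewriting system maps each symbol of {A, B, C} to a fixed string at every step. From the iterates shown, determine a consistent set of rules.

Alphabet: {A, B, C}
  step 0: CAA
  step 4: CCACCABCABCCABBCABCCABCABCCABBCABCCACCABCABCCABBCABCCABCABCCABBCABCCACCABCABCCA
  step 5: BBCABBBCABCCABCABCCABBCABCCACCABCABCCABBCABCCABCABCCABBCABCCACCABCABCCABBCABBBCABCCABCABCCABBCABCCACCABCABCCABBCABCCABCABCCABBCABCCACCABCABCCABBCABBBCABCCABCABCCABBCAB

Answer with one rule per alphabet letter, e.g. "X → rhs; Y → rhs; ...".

A->CAB, B->CCA, C->B

  step 4 ⇒ step 5: CCACCABCABCCABBCABCCABCABCCABBCABCCACCABCABCCABBCABCCABCABCCABBCABCCACCABCABCCA ⇒ B·B·CAB·B·B·CAB·CCA·B·CAB·CCA·B·B·CAB·CCA·CCA·B·CAB·CCA·B·B·CAB·CCA·B·CAB·CCA·B·B·CAB·CCA·CCA·B·CAB·CCA·B·B·CAB·B·B·CAB·CCA·B·CAB·CCA·B·B·CAB·CCA·CCA·B·CAB·CCA·B·B·CAB·CCA·B·CAB·CCA·B·B·CAB·CCA·CCA·B·CAB·CCA·B·B·CAB·B·B·CAB·CCA·B·CAB·CCA·B·B·CAB
    A ↦ CAB
    B ↦ CCA
    C ↦ B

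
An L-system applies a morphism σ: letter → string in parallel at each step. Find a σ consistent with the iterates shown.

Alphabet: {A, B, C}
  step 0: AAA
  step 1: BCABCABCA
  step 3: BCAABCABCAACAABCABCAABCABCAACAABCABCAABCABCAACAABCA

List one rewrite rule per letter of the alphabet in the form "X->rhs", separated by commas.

  step 0 ⇒ step 1: AAA ⇒ BCA·BCA·BCA
    A ↦ BCA
    B ↦ ACA  (constrained at step 1)
    C ↦ A  (constrained at step 1)

A->BCA, B->ACA, C->A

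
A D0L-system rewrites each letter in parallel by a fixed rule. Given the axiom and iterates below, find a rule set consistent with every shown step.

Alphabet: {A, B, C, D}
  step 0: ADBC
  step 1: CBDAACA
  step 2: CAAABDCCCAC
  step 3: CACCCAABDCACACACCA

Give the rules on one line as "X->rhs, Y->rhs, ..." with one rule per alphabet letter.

A->C, B->AA, C->CA, D->BD

  step 2 ⇒ step 3: CAAABDCCCAC ⇒ CA·C·C·C·AA·BD·CA·CA·CA·C·CA
    A ↦ C
    B ↦ AA
    C ↦ CA
    D ↦ BD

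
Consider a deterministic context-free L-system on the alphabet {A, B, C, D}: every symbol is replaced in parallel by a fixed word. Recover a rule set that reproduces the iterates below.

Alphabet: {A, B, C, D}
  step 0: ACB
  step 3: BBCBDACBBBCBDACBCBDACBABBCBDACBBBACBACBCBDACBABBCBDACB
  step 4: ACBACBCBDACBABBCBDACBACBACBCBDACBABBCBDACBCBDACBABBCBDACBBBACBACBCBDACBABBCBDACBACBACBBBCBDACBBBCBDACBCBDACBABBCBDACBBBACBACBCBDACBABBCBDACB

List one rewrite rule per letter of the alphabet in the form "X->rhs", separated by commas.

A->BB, B->ACB, C->CBD, D->A

  step 3 ⇒ step 4: BBCBDACBBBCBDACBCBDACBABBCBDACBBBACBACBCBDACBABBCBDACB ⇒ ACB·ACB·CBD·ACB·A·BB·CBD·ACB·ACB·ACB·CBD·ACB·A·BB·CBD·ACB·CBD·ACB·A·BB·CBD·ACB·BB·ACB·ACB·CBD·ACB·A·BB·CBD·ACB·ACB·ACB·BB·CBD·ACB·BB·CBD·ACB·CBD·ACB·A·BB·CBD·ACB·BB·ACB·ACB·CBD·ACB·A·BB·CBD·ACB
    A ↦ BB
    B ↦ ACB
    C ↦ CBD
    D ↦ A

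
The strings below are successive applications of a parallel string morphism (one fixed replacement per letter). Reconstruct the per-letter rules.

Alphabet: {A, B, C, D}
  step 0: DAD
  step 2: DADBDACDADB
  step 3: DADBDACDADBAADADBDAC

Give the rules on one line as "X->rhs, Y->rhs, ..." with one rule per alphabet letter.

A->DB, B->C, C->AA, D->DA

  step 2 ⇒ step 3: DADBDACDADB ⇒ DA·DB·DA·C·DA·DB·AA·DA·DB·DA·C
    A ↦ DB
    B ↦ C
    C ↦ AA
    D ↦ DA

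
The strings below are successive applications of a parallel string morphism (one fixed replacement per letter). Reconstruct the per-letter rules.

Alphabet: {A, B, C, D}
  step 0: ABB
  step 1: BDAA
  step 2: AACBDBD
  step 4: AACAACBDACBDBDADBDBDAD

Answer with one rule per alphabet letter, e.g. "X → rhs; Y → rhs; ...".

  step 1 ⇒ step 2: BDAA ⇒ A·AC·BD·BD
    A ↦ BD
    B ↦ A
    D ↦ AC
    C ↦ AD  (constrained at step 2)

A->BD, B->A, C->AD, D->AC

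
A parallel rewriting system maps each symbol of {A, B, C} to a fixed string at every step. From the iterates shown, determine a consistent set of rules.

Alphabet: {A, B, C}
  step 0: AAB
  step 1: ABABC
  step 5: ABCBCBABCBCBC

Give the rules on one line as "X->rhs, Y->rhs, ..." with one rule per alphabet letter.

A->AB, B->C, C->B

  step 0 ⇒ step 1: AAB ⇒ AB·AB·C
    A ↦ AB
    B ↦ C
    C ↦ B  (constrained at step 1)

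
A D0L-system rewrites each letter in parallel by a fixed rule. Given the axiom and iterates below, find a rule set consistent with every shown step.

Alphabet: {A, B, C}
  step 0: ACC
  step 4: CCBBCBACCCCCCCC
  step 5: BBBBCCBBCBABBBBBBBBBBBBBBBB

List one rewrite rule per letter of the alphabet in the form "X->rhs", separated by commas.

A->BA, B->C, C->BB

  step 4 ⇒ step 5: CCBBCBACCCCCCCC ⇒ BB·BB·C·C·BB·C·BA·BB·BB·BB·BB·BB·BB·BB·BB
    A ↦ BA
    B ↦ C
    C ↦ BB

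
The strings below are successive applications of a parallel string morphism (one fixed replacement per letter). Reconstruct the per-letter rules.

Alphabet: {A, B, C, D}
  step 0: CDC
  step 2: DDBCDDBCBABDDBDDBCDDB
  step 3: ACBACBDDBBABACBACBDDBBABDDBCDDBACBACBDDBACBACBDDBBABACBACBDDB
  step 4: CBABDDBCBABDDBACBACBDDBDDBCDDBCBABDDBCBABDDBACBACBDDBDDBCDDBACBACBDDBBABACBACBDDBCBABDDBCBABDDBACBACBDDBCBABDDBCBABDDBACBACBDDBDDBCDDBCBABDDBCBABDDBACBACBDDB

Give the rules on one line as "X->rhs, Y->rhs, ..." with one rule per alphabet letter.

  step 3 ⇒ step 4: ACBACBDDBBABACBACBDDBBABDDBCDDBACBACBDDBACBACBDDBBABACBACBDDB ⇒ C·BAB·DDB·C·BAB·DDB·ACB·ACB·DDB·DDB·C·DDB·C·BAB·DDB·C·BAB·DDB·ACB·ACB·DDB·DDB·C·DDB·ACB·ACB·DDB·BAB·ACB·ACB·DDB·C·BAB·DDB·C·BAB·DDB·ACB·ACB·DDB·C·BAB·DDB·C·BAB·DDB·ACB·ACB·DDB·DDB·C·DDB·C·BAB·DDB·C·BAB·DDB·ACB·ACB·DDB
    A ↦ C
    B ↦ DDB
    C ↦ BAB
    D ↦ ACB

A->C, B->DDB, C->BAB, D->ACB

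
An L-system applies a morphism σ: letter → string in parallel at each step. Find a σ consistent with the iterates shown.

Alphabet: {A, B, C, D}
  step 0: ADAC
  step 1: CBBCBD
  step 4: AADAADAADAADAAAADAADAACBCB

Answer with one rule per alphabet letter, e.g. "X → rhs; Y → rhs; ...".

  step 0 ⇒ step 1: ADAC ⇒ CB·B·CB·D
    A ↦ CB
    C ↦ D
    D ↦ B
    B ↦ AA  (constrained at step 1)

A->CB, B->AA, C->D, D->B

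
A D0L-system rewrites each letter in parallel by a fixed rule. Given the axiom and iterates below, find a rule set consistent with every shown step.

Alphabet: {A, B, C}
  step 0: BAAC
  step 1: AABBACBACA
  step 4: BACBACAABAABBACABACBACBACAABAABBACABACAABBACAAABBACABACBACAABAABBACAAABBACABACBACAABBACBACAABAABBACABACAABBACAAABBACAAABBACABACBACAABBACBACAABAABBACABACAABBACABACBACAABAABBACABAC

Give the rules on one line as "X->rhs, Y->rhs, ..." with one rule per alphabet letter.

  step 0 ⇒ step 1: BAAC ⇒ AAB·BAC·BAC·A
    A ↦ BAC
    B ↦ AAB
    C ↦ A

A->BAC, B->AAB, C->A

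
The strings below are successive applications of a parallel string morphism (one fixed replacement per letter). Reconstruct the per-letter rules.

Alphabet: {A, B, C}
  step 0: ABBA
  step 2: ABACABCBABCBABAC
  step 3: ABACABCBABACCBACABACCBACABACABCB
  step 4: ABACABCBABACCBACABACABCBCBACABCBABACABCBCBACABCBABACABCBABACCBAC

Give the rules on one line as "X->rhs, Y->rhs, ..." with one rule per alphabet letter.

A->AB, B->AC, C->CB

  step 3 ⇒ step 4: ABACABCBABACCBACABACCBACABACABCB ⇒ AB·AC·AB·CB·AB·AC·CB·AC·AB·AC·AB·CB·CB·AC·AB·CB·AB·AC·AB·CB·CB·AC·AB·CB·AB·AC·AB·CB·AB·AC·CB·AC
    A ↦ AB
    B ↦ AC
    C ↦ CB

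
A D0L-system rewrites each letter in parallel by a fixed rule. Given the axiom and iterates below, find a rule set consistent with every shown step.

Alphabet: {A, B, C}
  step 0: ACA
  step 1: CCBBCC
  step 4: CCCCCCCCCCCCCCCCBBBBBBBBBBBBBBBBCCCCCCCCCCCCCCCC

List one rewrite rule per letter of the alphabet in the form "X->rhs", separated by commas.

  step 0 ⇒ step 1: ACA ⇒ CC·BB·CC
    A ↦ CC
    C ↦ BB
    B ↦ AA  (constrained at step 1)

A->CC, B->AA, C->BB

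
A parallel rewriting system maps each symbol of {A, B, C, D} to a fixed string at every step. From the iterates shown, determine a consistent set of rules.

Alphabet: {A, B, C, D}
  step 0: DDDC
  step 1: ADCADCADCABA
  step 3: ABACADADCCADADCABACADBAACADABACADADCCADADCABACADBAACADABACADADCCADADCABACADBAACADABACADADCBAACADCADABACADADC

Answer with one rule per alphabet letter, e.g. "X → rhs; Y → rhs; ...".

A->CAD, B->BAA, C->ABA, D->ADC

  step 0 ⇒ step 1: DDDC ⇒ ADC·ADC·ADC·ABA
    C ↦ ABA
    D ↦ ADC
    A ↦ CAD  (constrained at step 1)
    B ↦ BAA  (constrained at step 1)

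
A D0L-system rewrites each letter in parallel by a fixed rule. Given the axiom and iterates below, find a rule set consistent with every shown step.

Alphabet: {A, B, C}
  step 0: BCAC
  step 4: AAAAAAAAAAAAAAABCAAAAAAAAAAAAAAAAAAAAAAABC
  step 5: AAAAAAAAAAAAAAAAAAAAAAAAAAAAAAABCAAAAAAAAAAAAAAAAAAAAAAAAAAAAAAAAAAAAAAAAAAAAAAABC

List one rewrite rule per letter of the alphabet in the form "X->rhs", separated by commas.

  step 4 ⇒ step 5: AAAAAAAAAAAAAAABCAAAAAAAAAAAAAAAAAAAAAAABC ⇒ AA·AA·AA·AA·AA·AA·AA·AA·AA·AA·AA·AA·AA·AA·AA·A·BC·AA·AA·AA·AA·AA·AA·AA·AA·AA·AA·AA·AA·AA·AA·AA·AA·AA·AA·AA·AA·AA·AA·AA·A·BC
    A ↦ AA
    B ↦ A
    C ↦ BC

A->AA, B->A, C->BC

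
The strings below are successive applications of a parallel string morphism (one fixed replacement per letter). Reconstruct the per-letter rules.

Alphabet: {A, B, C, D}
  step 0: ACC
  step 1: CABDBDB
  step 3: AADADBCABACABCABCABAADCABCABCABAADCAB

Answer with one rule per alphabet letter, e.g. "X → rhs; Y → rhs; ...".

  step 0 ⇒ step 1: ACC ⇒ CAB·DB·DB
    A ↦ CAB
    C ↦ DB
    B ↦ A  (constrained at step 1)
    D ↦ AAD  (constrained at step 1)

A->CAB, B->A, C->DB, D->AAD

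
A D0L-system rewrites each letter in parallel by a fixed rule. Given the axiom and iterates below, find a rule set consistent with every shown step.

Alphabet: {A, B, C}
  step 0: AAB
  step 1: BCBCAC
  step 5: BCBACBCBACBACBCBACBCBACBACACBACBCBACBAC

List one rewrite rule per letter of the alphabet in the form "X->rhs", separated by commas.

A->BC, B->AC, C->B

  step 0 ⇒ step 1: AAB ⇒ BC·BC·AC
    A ↦ BC
    B ↦ AC
    C ↦ B  (constrained at step 1)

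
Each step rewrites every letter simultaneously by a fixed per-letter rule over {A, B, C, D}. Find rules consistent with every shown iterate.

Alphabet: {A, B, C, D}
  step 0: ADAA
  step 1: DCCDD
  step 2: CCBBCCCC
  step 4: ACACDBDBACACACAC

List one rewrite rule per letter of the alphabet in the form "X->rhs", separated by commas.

A->D, B->AC, C->B, D->CC

  step 1 ⇒ step 2: DCCDD ⇒ CC·B·B·CC·CC
    C ↦ B
    D ↦ CC
  step 0 ⇒ step 1: ADAA ⇒ D·CC·D·D
    A ↦ D
    B ↦ AC  (constrained at step 2)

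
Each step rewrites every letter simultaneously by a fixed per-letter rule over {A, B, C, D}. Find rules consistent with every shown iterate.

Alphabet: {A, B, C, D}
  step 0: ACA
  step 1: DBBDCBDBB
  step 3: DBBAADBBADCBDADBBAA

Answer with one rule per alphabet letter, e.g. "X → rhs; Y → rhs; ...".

  step 0 ⇒ step 1: ACA ⇒ DBB·DCB·DBB
    A ↦ DBB
    C ↦ DCB
    B ↦ D  (constrained at step 1)
    D ↦ A  (constrained at step 1)

A->DBB, B->D, C->DCB, D->A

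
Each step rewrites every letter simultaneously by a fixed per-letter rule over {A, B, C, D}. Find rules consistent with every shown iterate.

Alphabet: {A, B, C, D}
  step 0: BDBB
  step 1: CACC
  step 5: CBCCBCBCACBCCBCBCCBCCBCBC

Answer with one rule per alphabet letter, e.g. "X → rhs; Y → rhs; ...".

  step 0 ⇒ step 1: BDBB ⇒ C·A·C·C
    B ↦ C
    D ↦ A
    A ↦ D  (constrained at step 1)
    C ↦ CB  (constrained at step 1)

A->D, B->C, C->CB, D->A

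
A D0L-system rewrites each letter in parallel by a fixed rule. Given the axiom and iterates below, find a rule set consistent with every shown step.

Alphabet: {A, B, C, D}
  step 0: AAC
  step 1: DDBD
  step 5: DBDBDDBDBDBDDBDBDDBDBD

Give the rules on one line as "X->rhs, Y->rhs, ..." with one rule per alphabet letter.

A->D, B->AC, C->BD, D->C

  step 0 ⇒ step 1: AAC ⇒ D·D·BD
    A ↦ D
    C ↦ BD
    B ↦ AC  (constrained at step 1)
    D ↦ C  (constrained at step 1)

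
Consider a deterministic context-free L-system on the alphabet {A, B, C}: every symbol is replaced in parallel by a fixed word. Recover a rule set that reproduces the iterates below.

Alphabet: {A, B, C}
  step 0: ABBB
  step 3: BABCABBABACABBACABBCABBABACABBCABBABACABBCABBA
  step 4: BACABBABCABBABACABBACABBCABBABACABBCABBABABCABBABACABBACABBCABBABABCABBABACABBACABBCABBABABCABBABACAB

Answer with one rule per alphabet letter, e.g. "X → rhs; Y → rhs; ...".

A->CAB, B->BA, C->B

  step 3 ⇒ step 4: BABCABBABACABBACABBCABBABACABBCABBABACABBCABBA ⇒ BA·CAB·BA·B·CAB·BA·BA·CAB·BA·CAB·B·CAB·BA·BA·CAB·B·CAB·BA·BA·B·CAB·BA·BA·CAB·BA·CAB·B·CAB·BA·BA·B·CAB·BA·BA·CAB·BA·CAB·B·CAB·BA·BA·B·CAB·BA·BA·CAB
    A ↦ CAB
    B ↦ BA
    C ↦ B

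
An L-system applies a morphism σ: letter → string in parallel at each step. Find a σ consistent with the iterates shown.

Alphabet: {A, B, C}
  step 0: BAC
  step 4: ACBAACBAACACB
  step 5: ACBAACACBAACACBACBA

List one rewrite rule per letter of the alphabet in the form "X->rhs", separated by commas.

  step 4 ⇒ step 5: ACBAACBAACACB ⇒ AC·B·A·AC·AC·B·A·AC·AC·B·AC·B·A
    A ↦ AC
    B ↦ A
    C ↦ B

A->AC, B->A, C->B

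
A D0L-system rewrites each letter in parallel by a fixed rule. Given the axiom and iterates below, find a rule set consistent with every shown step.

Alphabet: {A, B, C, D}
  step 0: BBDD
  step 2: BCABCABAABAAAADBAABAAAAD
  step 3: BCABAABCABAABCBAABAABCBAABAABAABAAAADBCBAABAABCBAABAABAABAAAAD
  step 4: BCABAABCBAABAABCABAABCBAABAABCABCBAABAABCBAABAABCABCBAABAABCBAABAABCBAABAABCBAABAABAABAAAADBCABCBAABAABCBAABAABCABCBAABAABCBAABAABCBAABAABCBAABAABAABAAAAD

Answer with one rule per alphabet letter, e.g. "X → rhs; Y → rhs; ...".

  step 3 ⇒ step 4: BCABAABCABAABCBAABAABCBAABAABAABAAAADBCBAABAABCBAABAABAABAAAAD ⇒ BC·A·BAA·BC·BAA·BAA·BC·A·BAA·BC·BAA·BAA·BC·A·BC·BAA·BAA·BC·BAA·BAA·BC·A·BC·BAA·BAA·BC·BAA·BAA·BC·BAA·BAA·BC·BAA·BAA·BAA·BAA·AAD·BC·A·BC·BAA·BAA·BC·BAA·BAA·BC·A·BC·BAA·BAA·BC·BAA·BAA·BC·BAA·BAA·BC·BAA·BAA·BAA·BAA·AAD
    A ↦ BAA
    B ↦ BC
    C ↦ A
    D ↦ AAD

A->BAA, B->BC, C->A, D->AAD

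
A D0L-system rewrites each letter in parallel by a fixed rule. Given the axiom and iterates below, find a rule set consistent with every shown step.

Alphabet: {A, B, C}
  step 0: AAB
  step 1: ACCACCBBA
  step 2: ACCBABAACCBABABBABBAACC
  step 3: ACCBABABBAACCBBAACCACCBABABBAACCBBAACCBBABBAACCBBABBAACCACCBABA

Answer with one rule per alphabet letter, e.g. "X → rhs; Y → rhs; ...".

A->ACC, B->BBA, C->BA

  step 2 ⇒ step 3: ACCBABAACCBABABBABBAACC ⇒ ACC·BA·BA·BBA·ACC·BBA·ACC·ACC·BA·BA·BBA·ACC·BBA·ACC·BBA·BBA·ACC·BBA·BBA·ACC·ACC·BA·BA
    A ↦ ACC
    B ↦ BBA
    C ↦ BA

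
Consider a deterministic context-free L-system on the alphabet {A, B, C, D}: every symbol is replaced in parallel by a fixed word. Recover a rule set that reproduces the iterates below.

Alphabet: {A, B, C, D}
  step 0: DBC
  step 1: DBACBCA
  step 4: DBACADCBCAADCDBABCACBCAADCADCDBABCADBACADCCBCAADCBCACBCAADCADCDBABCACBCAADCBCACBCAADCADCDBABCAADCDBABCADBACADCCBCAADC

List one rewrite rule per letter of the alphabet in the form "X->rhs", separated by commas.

A->ADC, B->C, C->BCA, D->DBA

  step 0 ⇒ step 1: DBC ⇒ DBA·C·BCA
    B ↦ C
    C ↦ BCA
    D ↦ DBA
    A ↦ ADC  (constrained at step 1)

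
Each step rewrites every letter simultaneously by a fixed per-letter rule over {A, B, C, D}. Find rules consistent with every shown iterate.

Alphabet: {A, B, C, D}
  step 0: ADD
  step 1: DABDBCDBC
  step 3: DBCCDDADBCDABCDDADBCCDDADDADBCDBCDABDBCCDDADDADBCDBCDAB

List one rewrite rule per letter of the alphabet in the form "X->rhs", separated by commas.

A->DAB, B->C, C->DDA, D->DBC

  step 0 ⇒ step 1: ADD ⇒ DAB·DBC·DBC
    A ↦ DAB
    D ↦ DBC
    B ↦ C  (constrained at step 1)
    C ↦ DDA  (constrained at step 1)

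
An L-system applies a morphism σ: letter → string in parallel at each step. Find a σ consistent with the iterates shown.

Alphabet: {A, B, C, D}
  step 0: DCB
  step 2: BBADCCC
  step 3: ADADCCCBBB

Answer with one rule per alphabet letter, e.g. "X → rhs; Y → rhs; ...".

  step 2 ⇒ step 3: BBADCCC ⇒ AD·AD·C·CC·B·B·B
    A ↦ C
    B ↦ AD
    C ↦ B
    D ↦ CC

A->C, B->AD, C->B, D->CC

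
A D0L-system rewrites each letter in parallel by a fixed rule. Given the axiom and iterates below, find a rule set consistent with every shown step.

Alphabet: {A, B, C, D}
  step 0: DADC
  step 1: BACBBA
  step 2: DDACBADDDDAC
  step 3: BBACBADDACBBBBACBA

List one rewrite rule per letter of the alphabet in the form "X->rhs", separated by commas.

  step 2 ⇒ step 3: DDACBADDDDAC ⇒ B·B·AC·BA·DD·AC·B·B·B·B·AC·BA
    A ↦ AC
    B ↦ DD
    C ↦ BA
    D ↦ B

A->AC, B->DD, C->BA, D->B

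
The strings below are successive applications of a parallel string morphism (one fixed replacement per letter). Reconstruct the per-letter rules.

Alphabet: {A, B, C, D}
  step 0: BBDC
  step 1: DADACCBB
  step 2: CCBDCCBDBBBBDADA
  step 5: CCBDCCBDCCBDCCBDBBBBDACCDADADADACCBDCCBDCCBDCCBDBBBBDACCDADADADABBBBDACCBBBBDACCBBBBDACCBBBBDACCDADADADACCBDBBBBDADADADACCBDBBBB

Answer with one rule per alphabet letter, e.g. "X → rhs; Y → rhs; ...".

A->BD, B->DA, C->BB, D->CC

  step 1 ⇒ step 2: DADACCBB ⇒ CC·BD·CC·BD·BB·BB·DA·DA
    A ↦ BD
    B ↦ DA
    C ↦ BB
    D ↦ CC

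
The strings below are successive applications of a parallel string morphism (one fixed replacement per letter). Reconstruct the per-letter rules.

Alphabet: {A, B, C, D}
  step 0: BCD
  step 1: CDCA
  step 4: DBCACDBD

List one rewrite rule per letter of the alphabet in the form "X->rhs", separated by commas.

  step 0 ⇒ step 1: BCD ⇒ C·D·CA
    B ↦ C
    C ↦ D
    D ↦ CA
    A ↦ B  (constrained at step 1)

A->B, B->C, C->D, D->CA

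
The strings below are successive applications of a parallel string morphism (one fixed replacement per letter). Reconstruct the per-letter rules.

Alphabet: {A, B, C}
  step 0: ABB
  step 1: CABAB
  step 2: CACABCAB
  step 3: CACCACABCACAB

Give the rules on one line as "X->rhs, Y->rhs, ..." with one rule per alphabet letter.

  step 2 ⇒ step 3: CACABCAB ⇒ CA·C·CA·C·AB·CA·C·AB
    A ↦ C
    B ↦ AB
    C ↦ CA

A->C, B->AB, C->CA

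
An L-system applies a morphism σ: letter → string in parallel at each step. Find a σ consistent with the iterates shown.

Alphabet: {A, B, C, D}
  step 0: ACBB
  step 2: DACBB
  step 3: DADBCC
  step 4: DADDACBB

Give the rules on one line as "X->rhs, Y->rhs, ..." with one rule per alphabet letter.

  step 3 ⇒ step 4: DADBCC ⇒ DA·D·DA·C·B·B
    A ↦ D
    B ↦ C
    C ↦ B
    D ↦ DA

A->D, B->C, C->B, D->DA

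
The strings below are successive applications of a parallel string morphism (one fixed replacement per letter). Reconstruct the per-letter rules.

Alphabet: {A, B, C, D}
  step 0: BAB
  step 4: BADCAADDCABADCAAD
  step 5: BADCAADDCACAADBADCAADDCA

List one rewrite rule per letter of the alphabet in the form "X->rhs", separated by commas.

A->D, B->BA, C->A, D->CA

  step 4 ⇒ step 5: BADCAADDCABADCAAD ⇒ BA·D·CA·A·D·D·CA·CA·A·D·BA·D·CA·A·D·D·CA
    A ↦ D
    B ↦ BA
    C ↦ A
    D ↦ CA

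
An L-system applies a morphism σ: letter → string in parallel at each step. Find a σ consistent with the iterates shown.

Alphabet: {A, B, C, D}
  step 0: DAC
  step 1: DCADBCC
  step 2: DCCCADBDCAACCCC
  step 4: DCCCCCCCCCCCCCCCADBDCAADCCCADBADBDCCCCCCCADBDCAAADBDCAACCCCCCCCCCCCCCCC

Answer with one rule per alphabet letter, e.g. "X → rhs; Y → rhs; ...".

A->ADB, B->AA, C->CC, D->DC

  step 1 ⇒ step 2: DCADBCC ⇒ DC·CC·ADB·DC·AA·CC·CC
    A ↦ ADB
    B ↦ AA
    C ↦ CC
    D ↦ DC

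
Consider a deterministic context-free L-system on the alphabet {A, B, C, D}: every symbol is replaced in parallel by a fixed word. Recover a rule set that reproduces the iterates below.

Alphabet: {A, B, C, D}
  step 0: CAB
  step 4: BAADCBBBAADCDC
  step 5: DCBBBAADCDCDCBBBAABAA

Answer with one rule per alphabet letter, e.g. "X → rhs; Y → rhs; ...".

  step 4 ⇒ step 5: BAADCBBBAADCDC ⇒ DC·B·B·BA·A·DC·DC·DC·B·B·BA·A·BA·A
    A ↦ B
    B ↦ DC
    C ↦ A
    D ↦ BA

A->B, B->DC, C->A, D->BA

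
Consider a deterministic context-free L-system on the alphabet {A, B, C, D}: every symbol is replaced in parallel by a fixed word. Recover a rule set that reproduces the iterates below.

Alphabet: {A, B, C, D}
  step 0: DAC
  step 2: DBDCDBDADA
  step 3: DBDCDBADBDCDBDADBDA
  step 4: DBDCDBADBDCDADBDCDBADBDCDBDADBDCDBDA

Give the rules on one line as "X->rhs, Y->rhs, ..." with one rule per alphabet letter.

  step 3 ⇒ step 4: DBDCDBADBDCDBDADBDA ⇒ DB·DC·DB·A·DB·DC·DA·DB·DC·DB·A·DB·DC·DB·DA·DB·DC·DB·DA
    A ↦ DA
    B ↦ DC
    C ↦ A
    D ↦ DB

A->DA, B->DC, C->A, D->DB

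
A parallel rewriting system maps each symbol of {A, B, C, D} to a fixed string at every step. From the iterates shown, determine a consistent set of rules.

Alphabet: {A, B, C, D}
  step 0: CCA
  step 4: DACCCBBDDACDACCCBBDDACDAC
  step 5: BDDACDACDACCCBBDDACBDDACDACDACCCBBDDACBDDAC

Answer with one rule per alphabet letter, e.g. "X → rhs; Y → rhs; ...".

  step 4 ⇒ step 5: DACCCBBDDACDACCCBBDDACDAC ⇒ B·D·DAC·DAC·DAC·C·C·B·B·D·DAC·B·D·DAC·DAC·DAC·C·C·B·B·D·DAC·B·D·DAC
    A ↦ D
    B ↦ C
    C ↦ DAC
    D ↦ B

A->D, B->C, C->DAC, D->B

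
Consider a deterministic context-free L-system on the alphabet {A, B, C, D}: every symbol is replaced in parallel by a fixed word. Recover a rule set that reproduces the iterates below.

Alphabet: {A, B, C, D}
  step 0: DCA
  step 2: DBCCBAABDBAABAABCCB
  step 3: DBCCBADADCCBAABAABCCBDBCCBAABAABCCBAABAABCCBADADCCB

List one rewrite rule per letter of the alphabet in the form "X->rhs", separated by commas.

A->AAB, B->CCB, C->AD, D->DB

  step 2 ⇒ step 3: DBCCBAABDBAABAABCCB ⇒ DB·CCB·AD·AD·CCB·AAB·AAB·CCB·DB·CCB·AAB·AAB·CCB·AAB·AAB·CCB·AD·AD·CCB
    A ↦ AAB
    B ↦ CCB
    C ↦ AD
    D ↦ DB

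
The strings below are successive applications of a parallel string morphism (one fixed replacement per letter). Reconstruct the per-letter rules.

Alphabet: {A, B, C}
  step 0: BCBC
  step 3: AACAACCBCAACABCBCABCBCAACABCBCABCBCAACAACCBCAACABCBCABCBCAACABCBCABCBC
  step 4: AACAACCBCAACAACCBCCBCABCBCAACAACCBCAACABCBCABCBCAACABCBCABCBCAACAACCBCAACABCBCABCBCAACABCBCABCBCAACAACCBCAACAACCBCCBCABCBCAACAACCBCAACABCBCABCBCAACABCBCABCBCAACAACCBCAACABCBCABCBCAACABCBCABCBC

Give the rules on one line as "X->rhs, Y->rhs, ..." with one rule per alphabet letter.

A->AAC, B->AB, C->CBC

  step 3 ⇒ step 4: AACAACCBCAACABCBCABCBCAACABCBCABCBCAACAACCBCAACABCBCABCBCAACABCBCABCBC ⇒ AAC·AAC·CBC·AAC·AAC·CBC·CBC·AB·CBC·AAC·AAC·CBC·AAC·AB·CBC·AB·CBC·AAC·AB·CBC·AB·CBC·AAC·AAC·CBC·AAC·AB·CBC·AB·CBC·AAC·AB·CBC·AB·CBC·AAC·AAC·CBC·AAC·AAC·CBC·CBC·AB·CBC·AAC·AAC·CBC·AAC·AB·CBC·AB·CBC·AAC·AB·CBC·AB·CBC·AAC·AAC·CBC·AAC·AB·CBC·AB·CBC·AAC·AB·CBC·AB·CBC
    A ↦ AAC
    B ↦ AB
    C ↦ CBC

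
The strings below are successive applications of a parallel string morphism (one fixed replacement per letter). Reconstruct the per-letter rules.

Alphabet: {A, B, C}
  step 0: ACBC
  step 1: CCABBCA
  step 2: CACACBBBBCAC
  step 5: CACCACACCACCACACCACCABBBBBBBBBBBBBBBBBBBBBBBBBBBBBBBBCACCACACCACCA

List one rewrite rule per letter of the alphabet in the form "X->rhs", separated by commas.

A->C, B->BB, C->CA

  step 1 ⇒ step 2: CCABBCA ⇒ CA·CA·C·BB·BB·CA·C
    A ↦ C
    B ↦ BB
    C ↦ CA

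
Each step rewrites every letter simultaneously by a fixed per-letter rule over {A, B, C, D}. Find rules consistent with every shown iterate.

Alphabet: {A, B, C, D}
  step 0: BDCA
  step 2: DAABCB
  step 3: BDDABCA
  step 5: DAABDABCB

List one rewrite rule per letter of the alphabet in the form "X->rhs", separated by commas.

A->D, B->A, C->BC, D->B

  step 2 ⇒ step 3: DAABCB ⇒ B·D·D·A·BC·A
    A ↦ D
    B ↦ A
    C ↦ BC
    D ↦ B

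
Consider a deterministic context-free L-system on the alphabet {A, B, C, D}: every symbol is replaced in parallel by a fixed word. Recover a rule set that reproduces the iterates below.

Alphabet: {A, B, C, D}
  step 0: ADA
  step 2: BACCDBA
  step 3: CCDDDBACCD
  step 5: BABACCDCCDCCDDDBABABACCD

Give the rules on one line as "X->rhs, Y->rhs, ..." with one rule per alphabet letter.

  step 2 ⇒ step 3: BACCDBA ⇒ CC·D·D·D·BA·CC·D
    A ↦ D
    B ↦ CC
    C ↦ D
    D ↦ BA

A->D, B->CC, C->D, D->BA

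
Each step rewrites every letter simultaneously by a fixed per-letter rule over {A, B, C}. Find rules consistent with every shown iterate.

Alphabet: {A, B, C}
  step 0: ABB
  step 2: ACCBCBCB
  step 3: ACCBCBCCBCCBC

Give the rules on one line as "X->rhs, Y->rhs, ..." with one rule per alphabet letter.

A->AC, B->C, C->CB

  step 2 ⇒ step 3: ACCBCBCB ⇒ AC·CB·CB·C·CB·C·CB·C
    A ↦ AC
    B ↦ C
    C ↦ CB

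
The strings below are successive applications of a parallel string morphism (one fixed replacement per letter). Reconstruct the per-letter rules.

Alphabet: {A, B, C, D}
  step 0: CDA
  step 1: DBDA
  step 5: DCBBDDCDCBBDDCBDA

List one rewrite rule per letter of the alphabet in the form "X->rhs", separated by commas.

  step 0 ⇒ step 1: CDA ⇒ D·B·DA
    A ↦ DA
    C ↦ D
    D ↦ B
    B ↦ DC  (constrained at step 1)

A->DA, B->DC, C->D, D->B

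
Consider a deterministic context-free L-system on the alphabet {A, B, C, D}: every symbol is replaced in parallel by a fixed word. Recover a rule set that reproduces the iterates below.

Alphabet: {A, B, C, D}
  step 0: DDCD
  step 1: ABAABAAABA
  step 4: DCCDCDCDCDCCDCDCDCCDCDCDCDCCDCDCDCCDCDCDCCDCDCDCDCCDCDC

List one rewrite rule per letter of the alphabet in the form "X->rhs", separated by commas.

  step 0 ⇒ step 1: DDCD ⇒ ABA·ABA·A·ABA
    C ↦ A
    D ↦ ABA
    A ↦ DC  (constrained at step 1)
    B ↦ C  (constrained at step 1)

A->DC, B->C, C->A, D->ABA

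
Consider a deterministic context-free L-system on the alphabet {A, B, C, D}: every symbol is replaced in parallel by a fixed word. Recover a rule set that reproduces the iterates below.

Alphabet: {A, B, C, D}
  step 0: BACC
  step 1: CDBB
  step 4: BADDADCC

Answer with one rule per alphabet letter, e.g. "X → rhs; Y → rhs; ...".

A->D, B->C, C->B, D->AD

  step 0 ⇒ step 1: BACC ⇒ C·D·B·B
    A ↦ D
    B ↦ C
    C ↦ B
    D ↦ AD  (constrained at step 1)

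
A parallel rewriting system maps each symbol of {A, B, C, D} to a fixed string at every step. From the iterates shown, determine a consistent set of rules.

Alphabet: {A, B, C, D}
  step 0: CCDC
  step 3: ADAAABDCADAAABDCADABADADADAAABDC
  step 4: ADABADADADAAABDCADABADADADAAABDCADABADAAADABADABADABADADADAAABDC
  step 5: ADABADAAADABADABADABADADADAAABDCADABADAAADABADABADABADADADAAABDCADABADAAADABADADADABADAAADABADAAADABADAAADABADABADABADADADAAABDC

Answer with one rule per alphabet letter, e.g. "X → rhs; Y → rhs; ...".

A->AD, B->AA, C->DC, D->AB

  step 4 ⇒ step 5: ADABADADADAAABDCADABADADADAAABDCADABADAAADABADABADABADADADAAABDC ⇒ AD·AB·AD·AA·AD·AB·AD·AB·AD·AB·AD·AD·AD·AA·AB·DC·AD·AB·AD·AA·AD·AB·AD·AB·AD·AB·AD·AD·AD·AA·AB·DC·AD·AB·AD·AA·AD·AB·AD·AD·AD·AB·AD·AA·AD·AB·AD·AA·AD·AB·AD·AA·AD·AB·AD·AB·AD·AB·AD·AD·AD·AA·AB·DC
    A ↦ AD
    B ↦ AA
    C ↦ DC
    D ↦ AB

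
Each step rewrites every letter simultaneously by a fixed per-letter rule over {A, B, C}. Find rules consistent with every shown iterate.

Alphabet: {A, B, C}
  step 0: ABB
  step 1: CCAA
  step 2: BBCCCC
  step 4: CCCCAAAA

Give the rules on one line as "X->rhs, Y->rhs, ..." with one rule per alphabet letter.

A->CC, B->A, C->B

  step 1 ⇒ step 2: CCAA ⇒ B·B·CC·CC
    A ↦ CC
    C ↦ B
  step 0 ⇒ step 1: ABB ⇒ CC·A·A
    B ↦ A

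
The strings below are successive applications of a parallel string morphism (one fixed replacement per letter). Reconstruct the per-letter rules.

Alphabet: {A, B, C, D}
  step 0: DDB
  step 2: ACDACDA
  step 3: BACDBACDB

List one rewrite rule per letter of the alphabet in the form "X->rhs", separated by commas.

A->B, B->C, C->A, D->CD

  step 2 ⇒ step 3: ACDACDA ⇒ B·A·CD·B·A·CD·B
    A ↦ B
    C ↦ A
    D ↦ CD
    B ↦ C  (constrained at step 0)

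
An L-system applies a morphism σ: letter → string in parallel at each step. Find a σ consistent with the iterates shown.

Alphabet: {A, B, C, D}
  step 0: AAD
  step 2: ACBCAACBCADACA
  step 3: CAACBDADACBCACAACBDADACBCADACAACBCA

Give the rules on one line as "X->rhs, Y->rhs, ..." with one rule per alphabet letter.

  step 2 ⇒ step 3: ACBCAACBCADACA ⇒ CA·ACB·DAD·ACB·CA·CA·ACB·DAD·ACB·CA·DA·CA·ACB·CA
    A ↦ CA
    B ↦ DAD
    C ↦ ACB
    D ↦ DA

A->CA, B->DAD, C->ACB, D->DA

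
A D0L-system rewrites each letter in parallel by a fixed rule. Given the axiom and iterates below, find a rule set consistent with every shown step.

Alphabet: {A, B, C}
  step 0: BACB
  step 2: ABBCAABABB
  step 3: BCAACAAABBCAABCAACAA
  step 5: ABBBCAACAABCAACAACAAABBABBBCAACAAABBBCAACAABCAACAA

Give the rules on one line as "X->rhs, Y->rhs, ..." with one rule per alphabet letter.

A->B, B->CAA, C->A

  step 2 ⇒ step 3: ABBCAABABB ⇒ B·CAA·CAA·A·B·B·CAA·B·CAA·CAA
    A ↦ B
    B ↦ CAA
    C ↦ A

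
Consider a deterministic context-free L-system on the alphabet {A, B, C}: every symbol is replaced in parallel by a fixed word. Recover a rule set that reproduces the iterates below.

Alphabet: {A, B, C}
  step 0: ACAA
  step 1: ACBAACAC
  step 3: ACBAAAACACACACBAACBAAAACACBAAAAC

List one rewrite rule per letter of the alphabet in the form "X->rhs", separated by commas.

A->AC, B->AA, C->BA

  step 0 ⇒ step 1: ACAA ⇒ AC·BA·AC·AC
    A ↦ AC
    C ↦ BA
    B ↦ AA  (constrained at step 1)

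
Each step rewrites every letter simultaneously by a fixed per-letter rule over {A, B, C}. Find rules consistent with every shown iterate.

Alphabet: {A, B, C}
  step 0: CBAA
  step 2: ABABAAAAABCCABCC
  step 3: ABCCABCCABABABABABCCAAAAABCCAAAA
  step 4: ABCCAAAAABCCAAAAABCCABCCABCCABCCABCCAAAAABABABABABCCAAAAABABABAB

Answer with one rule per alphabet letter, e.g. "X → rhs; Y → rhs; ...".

A->AB, B->CC, C->AA

  step 3 ⇒ step 4: ABCCABCCABABABABABCCAAAAABCCAAAA ⇒ AB·CC·AA·AA·AB·CC·AA·AA·AB·CC·AB·CC·AB·CC·AB·CC·AB·CC·AA·AA·AB·AB·AB·AB·AB·CC·AA·AA·AB·AB·AB·AB
    A ↦ AB
    B ↦ CC
    C ↦ AA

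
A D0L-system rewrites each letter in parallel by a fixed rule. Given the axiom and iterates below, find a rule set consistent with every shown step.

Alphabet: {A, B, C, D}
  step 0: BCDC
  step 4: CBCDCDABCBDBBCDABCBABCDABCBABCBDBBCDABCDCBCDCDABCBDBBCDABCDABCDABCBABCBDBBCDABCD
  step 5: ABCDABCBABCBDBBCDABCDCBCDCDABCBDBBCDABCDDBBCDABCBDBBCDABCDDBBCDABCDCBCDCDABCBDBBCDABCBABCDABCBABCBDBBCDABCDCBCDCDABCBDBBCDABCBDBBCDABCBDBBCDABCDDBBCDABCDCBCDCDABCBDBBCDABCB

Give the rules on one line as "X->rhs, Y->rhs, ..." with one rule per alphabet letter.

A->DBB, B->CD, C->AB, D->CB

  step 4 ⇒ step 5: CBCDCDABCBDBBCDABCBABCDABCBABCBDBBCDABCDCBCDCDABCBDBBCDABCDABCDABCBABCBDBBCDABCD ⇒ AB·CD·AB·CB·AB·CB·DBB·CD·AB·CD·CB·CD·CD·AB·CB·DBB·CD·AB·CD·DBB·CD·AB·CB·DBB·CD·AB·CD·DBB·CD·AB·CD·CB·CD·CD·AB·CB·DBB·CD·AB·CB·AB·CD·AB·CB·AB·CB·DBB·CD·AB·CD·CB·CD·CD·AB·CB·DBB·CD·AB·CB·DBB·CD·AB·CB·DBB·CD·AB·CD·DBB·CD·AB·CD·CB·CD·CD·AB·CB·DBB·CD·AB·CB
    A ↦ DBB
    B ↦ CD
    C ↦ AB
    D ↦ CB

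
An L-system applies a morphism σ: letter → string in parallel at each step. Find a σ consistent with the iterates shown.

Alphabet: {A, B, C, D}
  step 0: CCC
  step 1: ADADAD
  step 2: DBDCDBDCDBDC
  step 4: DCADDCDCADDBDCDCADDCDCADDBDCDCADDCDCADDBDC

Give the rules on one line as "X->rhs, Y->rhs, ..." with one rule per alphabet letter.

  step 1 ⇒ step 2: ADADAD ⇒ DB·DC·DB·DC·DB·DC
    A ↦ DB
    D ↦ DC
    B ↦ D  (constrained at step 2)
  step 0 ⇒ step 1: CCC ⇒ AD·AD·AD
    C ↦ AD

A->DB, B->D, C->AD, D->DC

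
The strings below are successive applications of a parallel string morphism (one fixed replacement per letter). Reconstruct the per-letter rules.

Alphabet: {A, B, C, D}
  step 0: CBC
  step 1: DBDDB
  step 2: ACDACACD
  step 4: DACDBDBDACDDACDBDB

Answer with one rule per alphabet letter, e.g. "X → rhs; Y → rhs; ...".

A->B, B->D, C->DB, D->AC

  step 1 ⇒ step 2: DBDDB ⇒ AC·D·AC·AC·D
    B ↦ D
    D ↦ AC
    A ↦ B  (constrained at step 2)
  step 0 ⇒ step 1: CBC ⇒ DB·D·DB
    C ↦ DB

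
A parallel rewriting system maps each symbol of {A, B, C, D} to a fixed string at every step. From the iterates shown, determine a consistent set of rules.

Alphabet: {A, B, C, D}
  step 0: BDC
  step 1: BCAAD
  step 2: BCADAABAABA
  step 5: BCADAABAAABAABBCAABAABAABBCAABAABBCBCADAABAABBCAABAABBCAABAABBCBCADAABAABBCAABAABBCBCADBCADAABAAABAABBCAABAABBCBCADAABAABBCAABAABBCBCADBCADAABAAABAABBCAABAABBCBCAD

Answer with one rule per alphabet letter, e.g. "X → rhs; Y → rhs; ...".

A->AAB, B->BC, C->AD, D->A

  step 1 ⇒ step 2: BCAAD ⇒ BC·AD·AAB·AAB·A
    A ↦ AAB
    B ↦ BC
    C ↦ AD
    D ↦ A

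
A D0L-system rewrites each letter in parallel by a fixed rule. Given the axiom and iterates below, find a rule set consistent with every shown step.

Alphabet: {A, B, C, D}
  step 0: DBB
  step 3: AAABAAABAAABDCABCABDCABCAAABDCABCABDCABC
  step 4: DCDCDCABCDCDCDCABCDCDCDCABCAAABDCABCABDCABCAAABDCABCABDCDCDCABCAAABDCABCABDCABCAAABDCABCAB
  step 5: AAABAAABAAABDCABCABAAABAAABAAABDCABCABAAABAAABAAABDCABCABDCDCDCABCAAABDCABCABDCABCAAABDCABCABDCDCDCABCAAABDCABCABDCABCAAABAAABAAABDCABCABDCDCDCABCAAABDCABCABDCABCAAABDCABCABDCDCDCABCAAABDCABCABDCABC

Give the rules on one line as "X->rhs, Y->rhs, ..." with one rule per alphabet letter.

A->DC, B->ABC, C->AB, D->AA

  step 4 ⇒ step 5: DCDCDCABCDCDCDCABCDCDCDCABCAAABDCABCABDCABCAAABDCABCABDCDCDCABCAAABDCABCABDCABCAAABDCABCAB ⇒ AA·AB·AA·AB·AA·AB·DC·ABC·AB·AA·AB·AA·AB·AA·AB·DC·ABC·AB·AA·AB·AA·AB·AA·AB·DC·ABC·AB·DC·DC·DC·ABC·AA·AB·DC·ABC·AB·DC·ABC·AA·AB·DC·ABC·AB·DC·DC·DC·ABC·AA·AB·DC·ABC·AB·DC·ABC·AA·AB·AA·AB·AA·AB·DC·ABC·AB·DC·DC·DC·ABC·AA·AB·DC·ABC·AB·DC·ABC·AA·AB·DC·ABC·AB·DC·DC·DC·ABC·AA·AB·DC·ABC·AB·DC·ABC
    A ↦ DC
    B ↦ ABC
    C ↦ AB
    D ↦ AA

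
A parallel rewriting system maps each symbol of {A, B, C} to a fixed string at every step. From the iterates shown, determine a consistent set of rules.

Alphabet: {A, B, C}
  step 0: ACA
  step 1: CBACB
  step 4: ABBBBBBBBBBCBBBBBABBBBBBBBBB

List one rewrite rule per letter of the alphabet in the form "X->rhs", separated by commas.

  step 0 ⇒ step 1: ACA ⇒ CB·A·CB
    A ↦ CB
    C ↦ A
    B ↦ BB  (constrained at step 1)

A->CB, B->BB, C->A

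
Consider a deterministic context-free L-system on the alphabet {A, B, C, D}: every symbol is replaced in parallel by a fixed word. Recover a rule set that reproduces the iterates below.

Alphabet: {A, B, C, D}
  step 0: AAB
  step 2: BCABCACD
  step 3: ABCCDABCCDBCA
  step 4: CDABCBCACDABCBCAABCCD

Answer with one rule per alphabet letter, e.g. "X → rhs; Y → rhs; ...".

A->CD, B->A, C->BC, D->A

  step 3 ⇒ step 4: ABCCDABCCDBCA ⇒ CD·A·BC·BC·A·CD·A·BC·BC·A·A·BC·CD
    A ↦ CD
    B ↦ A
    C ↦ BC
    D ↦ A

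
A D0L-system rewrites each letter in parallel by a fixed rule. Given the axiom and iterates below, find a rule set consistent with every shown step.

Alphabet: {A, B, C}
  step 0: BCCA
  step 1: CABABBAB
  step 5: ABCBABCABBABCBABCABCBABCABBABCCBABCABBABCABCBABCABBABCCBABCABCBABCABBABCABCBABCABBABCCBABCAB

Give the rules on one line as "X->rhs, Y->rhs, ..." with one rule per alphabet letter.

A->BAB, B->C, C->AB

  step 0 ⇒ step 1: BCCA ⇒ C·AB·AB·BAB
    A ↦ BAB
    B ↦ C
    C ↦ AB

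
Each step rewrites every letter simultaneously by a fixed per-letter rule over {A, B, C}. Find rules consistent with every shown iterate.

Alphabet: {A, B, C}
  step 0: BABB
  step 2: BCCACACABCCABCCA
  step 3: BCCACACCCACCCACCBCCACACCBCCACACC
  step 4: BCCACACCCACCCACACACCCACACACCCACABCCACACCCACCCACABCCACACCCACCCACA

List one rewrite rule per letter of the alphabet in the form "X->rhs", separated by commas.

  step 3 ⇒ step 4: BCCACACCCACCCACCBCCACACCBCCACACC ⇒ BC·CA·CA·CC·CA·CC·CA·CA·CA·CC·CA·CA·CA·CC·CA·CA·BC·CA·CA·CC·CA·CC·CA·CA·BC·CA·CA·CC·CA·CC·CA·CA
    A ↦ CC
    B ↦ BC
    C ↦ CA

A->CC, B->BC, C->CA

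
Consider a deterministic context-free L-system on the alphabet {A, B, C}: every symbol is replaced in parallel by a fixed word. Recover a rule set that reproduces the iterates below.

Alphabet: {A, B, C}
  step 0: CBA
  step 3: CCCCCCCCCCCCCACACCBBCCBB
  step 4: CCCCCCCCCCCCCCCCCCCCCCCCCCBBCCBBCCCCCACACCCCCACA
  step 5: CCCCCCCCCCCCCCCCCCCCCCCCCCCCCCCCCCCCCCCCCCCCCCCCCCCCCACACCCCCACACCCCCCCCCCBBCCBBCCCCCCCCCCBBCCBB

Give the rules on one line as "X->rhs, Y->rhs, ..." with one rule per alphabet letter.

  step 4 ⇒ step 5: CCCCCCCCCCCCCCCCCCCCCCCCCCBBCCBBCCCCCACACCCCCACA ⇒ CC·CC·CC·CC·CC·CC·CC·CC·CC·CC·CC·CC·CC·CC·CC·CC·CC·CC·CC·CC·CC·CC·CC·CC·CC·CC·CA·CA·CC·CC·CA·CA·CC·CC·CC·CC·CC·BB·CC·BB·CC·CC·CC·CC·CC·BB·CC·BB
    A ↦ BB
    B ↦ CA
    C ↦ CC

A->BB, B->CA, C->CC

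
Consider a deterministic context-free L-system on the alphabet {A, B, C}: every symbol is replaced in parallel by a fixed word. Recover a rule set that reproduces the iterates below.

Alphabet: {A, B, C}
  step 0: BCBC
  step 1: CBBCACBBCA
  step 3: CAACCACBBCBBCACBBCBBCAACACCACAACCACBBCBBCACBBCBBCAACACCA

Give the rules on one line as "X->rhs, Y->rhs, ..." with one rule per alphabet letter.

A->AC, B->CBB, C->CA

  step 0 ⇒ step 1: BCBC ⇒ CBB·CA·CBB·CA
    B ↦ CBB
    C ↦ CA
    A ↦ AC  (constrained at step 1)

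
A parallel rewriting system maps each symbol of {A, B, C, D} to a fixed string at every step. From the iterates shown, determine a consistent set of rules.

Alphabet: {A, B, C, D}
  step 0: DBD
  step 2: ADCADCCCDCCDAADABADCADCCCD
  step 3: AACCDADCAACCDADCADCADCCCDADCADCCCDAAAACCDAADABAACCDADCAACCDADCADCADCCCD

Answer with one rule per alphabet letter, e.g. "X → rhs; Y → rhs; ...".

A->AA, B->DAB, C->ADC, D->CCD

  step 2 ⇒ step 3: ADCADCCCDCCDAADABADCADCCCD ⇒ AA·CCD·ADC·AA·CCD·ADC·ADC·ADC·CCD·ADC·ADC·CCD·AA·AA·CCD·AA·DAB·AA·CCD·ADC·AA·CCD·ADC·ADC·ADC·CCD
    A ↦ AA
    B ↦ DAB
    C ↦ ADC
    D ↦ CCD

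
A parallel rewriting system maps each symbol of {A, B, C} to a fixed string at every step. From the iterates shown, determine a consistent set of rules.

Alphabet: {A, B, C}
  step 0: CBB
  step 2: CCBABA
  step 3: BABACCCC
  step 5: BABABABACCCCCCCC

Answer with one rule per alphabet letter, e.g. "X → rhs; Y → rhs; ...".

  step 2 ⇒ step 3: CCBABA ⇒ BA·BA·C·C·C·C
    A ↦ C
    B ↦ C
    C ↦ BA

A->C, B->C, C->BA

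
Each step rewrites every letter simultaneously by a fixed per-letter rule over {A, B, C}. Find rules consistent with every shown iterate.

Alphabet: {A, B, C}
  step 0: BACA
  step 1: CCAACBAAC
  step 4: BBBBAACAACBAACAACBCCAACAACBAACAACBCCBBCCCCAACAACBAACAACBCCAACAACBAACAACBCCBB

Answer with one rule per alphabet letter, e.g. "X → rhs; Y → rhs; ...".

  step 0 ⇒ step 1: BACA ⇒ CC·AAC·B·AAC
    A ↦ AAC
    B ↦ CC
    C ↦ B

A->AAC, B->CC, C->B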